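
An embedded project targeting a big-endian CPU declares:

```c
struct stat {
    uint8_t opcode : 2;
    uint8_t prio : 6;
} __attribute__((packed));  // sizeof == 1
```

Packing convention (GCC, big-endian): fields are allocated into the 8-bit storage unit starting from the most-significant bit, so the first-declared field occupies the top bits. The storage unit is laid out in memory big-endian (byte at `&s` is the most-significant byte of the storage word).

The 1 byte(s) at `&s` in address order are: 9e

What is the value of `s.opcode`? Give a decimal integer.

[0]=0x9e (big-endian) → word 0x9e
opcode [6+:2] = (word>>6) & 0x3 = 2  ←
prio [0+:6] = (word>>0) & 0x3f = 30

2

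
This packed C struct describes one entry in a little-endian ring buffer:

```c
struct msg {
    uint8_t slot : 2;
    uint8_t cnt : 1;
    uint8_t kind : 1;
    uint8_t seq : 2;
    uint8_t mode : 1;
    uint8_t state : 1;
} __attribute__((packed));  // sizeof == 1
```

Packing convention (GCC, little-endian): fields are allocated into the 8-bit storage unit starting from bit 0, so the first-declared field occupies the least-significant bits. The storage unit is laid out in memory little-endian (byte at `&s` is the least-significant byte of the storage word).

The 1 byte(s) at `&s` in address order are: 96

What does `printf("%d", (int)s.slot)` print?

2

[0]=0x96 (little-endian) → word 0x96
slot [0+:2] = (word>>0) & 0x3 = 2  ←
cnt [2+:1] = (word>>2) & 0x1 = 1
kind [3+:1] = (word>>3) & 0x1 = 0
seq [4+:2] = (word>>4) & 0x3 = 1
mode [6+:1] = (word>>6) & 0x1 = 0
state [7+:1] = (word>>7) & 0x1 = 1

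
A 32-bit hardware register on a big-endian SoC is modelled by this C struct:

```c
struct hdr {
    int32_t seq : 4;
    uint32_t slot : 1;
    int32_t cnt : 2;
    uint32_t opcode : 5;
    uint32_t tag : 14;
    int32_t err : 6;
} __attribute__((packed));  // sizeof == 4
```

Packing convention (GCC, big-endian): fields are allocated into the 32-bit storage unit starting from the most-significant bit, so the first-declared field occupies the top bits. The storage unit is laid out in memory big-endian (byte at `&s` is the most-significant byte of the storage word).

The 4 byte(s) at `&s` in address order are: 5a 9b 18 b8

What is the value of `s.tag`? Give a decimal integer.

[0]=0x5a [1]=0x9b [2]=0x18 [3]=0xb8 (big-endian) → word 0x5a9b18b8
seq:4 @ bit 28 → (0x5a9b18b8>>28)&0xf = 0x5
slot:1 @ bit 27 → (0x5a9b18b8>>27)&0x1 = 0x1
cnt:2 @ bit 25 → (0x5a9b18b8>>25)&0x3 = 0x1
opcode:5 @ bit 20 → (0x5a9b18b8>>20)&0x1f = 0x9
tag:14 @ bit 6 → (0x5a9b18b8>>6)&0x3fff = 0x2c62  ←
err:6 @ bit 0 → (0x5a9b18b8>>0)&0x3f = 0x38

11362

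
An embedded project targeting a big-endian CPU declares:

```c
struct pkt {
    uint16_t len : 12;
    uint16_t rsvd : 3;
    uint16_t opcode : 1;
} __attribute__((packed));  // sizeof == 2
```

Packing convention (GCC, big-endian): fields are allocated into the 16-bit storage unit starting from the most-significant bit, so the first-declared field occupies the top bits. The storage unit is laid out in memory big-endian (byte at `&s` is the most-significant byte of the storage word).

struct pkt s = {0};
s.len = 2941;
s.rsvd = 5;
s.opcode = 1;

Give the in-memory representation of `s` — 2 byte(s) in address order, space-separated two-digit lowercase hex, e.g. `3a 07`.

[4+:12] len=2941 & 0xfff = 0xb7d; word=0xb7d0
[1+:3] rsvd=5 & 0x7 = 0x5; word=0xb7da
[0+:1] opcode=1 & 0x1 = 0x1; word=0xb7db
word = 0xb7db → big-endian bytes:
  [0]=0xb7  [1]=0xdb

b7 db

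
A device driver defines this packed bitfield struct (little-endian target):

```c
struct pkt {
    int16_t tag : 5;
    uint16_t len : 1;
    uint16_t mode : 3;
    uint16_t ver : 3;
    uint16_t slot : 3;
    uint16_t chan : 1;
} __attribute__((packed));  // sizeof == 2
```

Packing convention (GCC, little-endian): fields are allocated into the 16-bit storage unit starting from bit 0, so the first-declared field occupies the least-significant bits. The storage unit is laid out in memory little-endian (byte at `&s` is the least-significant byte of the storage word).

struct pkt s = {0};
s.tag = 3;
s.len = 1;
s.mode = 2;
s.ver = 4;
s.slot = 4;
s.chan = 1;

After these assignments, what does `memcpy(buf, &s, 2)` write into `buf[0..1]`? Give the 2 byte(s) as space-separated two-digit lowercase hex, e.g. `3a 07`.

a3 c8

[0+:5] tag=3 & 0x1f = 0x3; word=0x0003
[5+:1] len=1 & 0x1 = 0x1; word=0x0023
[6+:3] mode=2 & 0x7 = 0x2; word=0x00a3
[9+:3] ver=4 & 0x7 = 0x4; word=0x08a3
[12+:3] slot=4 & 0x7 = 0x4; word=0x48a3
[15+:1] chan=1 & 0x1 = 0x1; word=0xc8a3
word = 0xc8a3 → little-endian bytes:
  [0]=0xa3  [1]=0xc8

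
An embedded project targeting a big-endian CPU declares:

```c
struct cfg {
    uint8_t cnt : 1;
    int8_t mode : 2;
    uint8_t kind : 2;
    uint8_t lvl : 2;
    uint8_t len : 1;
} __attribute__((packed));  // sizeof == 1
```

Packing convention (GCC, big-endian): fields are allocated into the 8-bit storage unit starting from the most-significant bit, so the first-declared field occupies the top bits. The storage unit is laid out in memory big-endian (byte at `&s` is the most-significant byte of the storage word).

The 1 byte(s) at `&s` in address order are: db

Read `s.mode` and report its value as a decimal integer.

-2

[0]=0xdb (big-endian) → word 0xdb
cnt:1 @ bit 7 → (0xdb>>7)&0x1 = 0x1
mode:2 @ bit 5 → (0xdb>>5)&0x3 = 0x2  ←
kind:2 @ bit 3 → (0xdb>>3)&0x3 = 0x3
lvl:2 @ bit 1 → (0xdb>>1)&0x3 = 0x1
len:1 @ bit 0 → (0xdb>>0)&0x1 = 0x1
mode signed 2b, MSB=1: 2 - 4 = -2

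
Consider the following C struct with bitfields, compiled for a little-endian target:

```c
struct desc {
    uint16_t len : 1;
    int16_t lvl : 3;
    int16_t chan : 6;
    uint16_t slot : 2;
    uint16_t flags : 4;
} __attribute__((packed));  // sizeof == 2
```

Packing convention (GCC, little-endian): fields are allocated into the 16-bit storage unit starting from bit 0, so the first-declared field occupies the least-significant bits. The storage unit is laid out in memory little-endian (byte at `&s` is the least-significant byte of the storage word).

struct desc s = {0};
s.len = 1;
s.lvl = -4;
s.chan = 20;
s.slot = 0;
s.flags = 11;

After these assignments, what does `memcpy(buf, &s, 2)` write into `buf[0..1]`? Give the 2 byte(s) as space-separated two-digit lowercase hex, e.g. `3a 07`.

len (1b) val=1 bits=0x1 at bit 0: 0x0001
lvl (3b) val=-4 bits=0x4 at bit 1: 0x0009
chan (6b) val=20 bits=0x14 at bit 4: 0x0149
slot (2b) val=0 bits=0x0 at bit 10: 0x0149
flags (4b) val=11 bits=0xb at bit 12: 0xb149
word = 0xb149 → little-endian bytes:
  [0]=0x49  [1]=0xb1

49 b1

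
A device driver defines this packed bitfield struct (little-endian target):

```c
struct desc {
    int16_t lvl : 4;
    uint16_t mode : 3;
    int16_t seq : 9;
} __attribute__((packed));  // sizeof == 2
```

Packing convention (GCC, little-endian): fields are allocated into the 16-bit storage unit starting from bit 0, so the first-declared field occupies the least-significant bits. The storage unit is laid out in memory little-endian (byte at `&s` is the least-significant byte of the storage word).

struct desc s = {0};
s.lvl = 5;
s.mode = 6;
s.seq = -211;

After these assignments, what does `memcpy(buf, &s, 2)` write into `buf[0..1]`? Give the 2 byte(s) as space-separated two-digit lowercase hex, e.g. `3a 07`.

lvl (4b) val=5 bits=0x5 at bit 0: 0x0005
mode (3b) val=6 bits=0x6 at bit 4: 0x0065
seq (9b) val=-211 bits=0x12d at bit 7: 0x96e5
word = 0x96e5 → little-endian bytes:
  [0]=0xe5  [1]=0x96

e5 96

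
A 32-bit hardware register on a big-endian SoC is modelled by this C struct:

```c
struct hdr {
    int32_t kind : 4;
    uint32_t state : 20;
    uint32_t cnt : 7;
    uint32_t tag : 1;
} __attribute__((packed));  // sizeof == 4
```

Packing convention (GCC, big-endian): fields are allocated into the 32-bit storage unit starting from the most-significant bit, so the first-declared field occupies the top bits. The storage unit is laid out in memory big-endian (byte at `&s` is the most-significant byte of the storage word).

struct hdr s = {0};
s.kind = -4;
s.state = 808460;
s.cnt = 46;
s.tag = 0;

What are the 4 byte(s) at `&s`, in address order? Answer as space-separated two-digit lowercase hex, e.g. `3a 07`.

kind:4 = -4 → 0xc << 28 → word 0xc0000000
state:20 = 808460 → 0xc560c << 8 → word 0xcc560c00
cnt:7 = 46 → 0x2e << 1 → word 0xcc560c5c
tag:1 = 0 → 0x0 << 0 → word 0xcc560c5c
word = 0xcc560c5c → big-endian bytes:
  [0]=0xcc  [1]=0x56  [2]=0x0c  [3]=0x5c

cc 56 0c 5c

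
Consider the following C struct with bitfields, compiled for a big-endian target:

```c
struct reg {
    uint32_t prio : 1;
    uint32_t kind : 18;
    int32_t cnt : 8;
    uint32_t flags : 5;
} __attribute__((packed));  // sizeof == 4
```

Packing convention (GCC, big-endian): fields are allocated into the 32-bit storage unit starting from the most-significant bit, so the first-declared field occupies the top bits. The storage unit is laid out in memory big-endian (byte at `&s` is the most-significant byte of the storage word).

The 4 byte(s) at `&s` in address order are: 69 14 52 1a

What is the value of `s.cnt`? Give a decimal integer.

-112

[0]=0x69 [1]=0x14 [2]=0x52 [3]=0x1a (big-endian) → word 0x6914521a
prio:1 @ bit 31 → (0x6914521a>>31)&0x1 = 0x0
kind:18 @ bit 13 → (0x6914521a>>13)&0x3ffff = 0x348a2
cnt:8 @ bit 5 → (0x6914521a>>5)&0xff = 0x90  ←
flags:5 @ bit 0 → (0x6914521a>>0)&0x1f = 0x1a
cnt signed 8b, MSB=1: 144 - 256 = -112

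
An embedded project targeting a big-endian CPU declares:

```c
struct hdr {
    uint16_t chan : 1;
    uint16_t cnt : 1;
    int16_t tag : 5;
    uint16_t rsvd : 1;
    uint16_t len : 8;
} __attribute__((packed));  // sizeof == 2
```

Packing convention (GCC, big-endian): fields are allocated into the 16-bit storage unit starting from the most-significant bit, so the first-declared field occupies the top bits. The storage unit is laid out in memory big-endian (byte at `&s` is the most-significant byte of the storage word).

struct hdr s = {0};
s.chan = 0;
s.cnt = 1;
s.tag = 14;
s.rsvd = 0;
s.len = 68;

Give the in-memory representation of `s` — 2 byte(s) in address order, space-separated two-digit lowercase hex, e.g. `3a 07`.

5c 44

chan:1 = 0 → 0x0 << 15 → word 0x0000
cnt:1 = 1 → 0x1 << 14 → word 0x4000
tag:5 = 14 → 0xe << 9 → word 0x5c00
rsvd:1 = 0 → 0x0 << 8 → word 0x5c00
len:8 = 68 → 0x44 << 0 → word 0x5c44
word = 0x5c44 → big-endian bytes:
  [0]=0x5c  [1]=0x44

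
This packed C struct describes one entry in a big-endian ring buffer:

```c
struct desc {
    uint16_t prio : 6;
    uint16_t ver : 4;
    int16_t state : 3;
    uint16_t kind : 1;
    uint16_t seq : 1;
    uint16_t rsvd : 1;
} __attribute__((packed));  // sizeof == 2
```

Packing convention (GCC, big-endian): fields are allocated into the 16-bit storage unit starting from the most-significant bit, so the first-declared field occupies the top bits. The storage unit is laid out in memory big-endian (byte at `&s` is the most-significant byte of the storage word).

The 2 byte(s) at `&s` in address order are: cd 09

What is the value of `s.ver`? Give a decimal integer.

4

[0]=0xcd [1]=0x09 (big-endian) → word 0xcd09
prio [10+:6] = (word>>10) & 0x3f = 51
ver [6+:4] = (word>>6) & 0xf = 4  ←
state [3+:3] = (word>>3) & 0x7 = 1
kind [2+:1] = (word>>2) & 0x1 = 0
seq [1+:1] = (word>>1) & 0x1 = 0
rsvd [0+:1] = (word>>0) & 0x1 = 1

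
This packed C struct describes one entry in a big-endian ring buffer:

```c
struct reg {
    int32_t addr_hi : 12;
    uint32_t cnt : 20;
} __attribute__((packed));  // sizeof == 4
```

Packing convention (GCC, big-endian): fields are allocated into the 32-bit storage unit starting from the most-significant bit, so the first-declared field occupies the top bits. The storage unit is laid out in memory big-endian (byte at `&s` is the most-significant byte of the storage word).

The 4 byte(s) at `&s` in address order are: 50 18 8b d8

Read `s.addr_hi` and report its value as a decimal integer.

[0]=0x50 [1]=0x18 [2]=0x8b [3]=0xd8 (big-endian) → word 0x50188bd8
addr_hi [20+:12] = (word>>20) & 0xfff = 1281  ←
cnt [0+:20] = (word>>0) & 0xfffff = 560088
addr_hi signed 12b, MSB=0: value = 1281

1281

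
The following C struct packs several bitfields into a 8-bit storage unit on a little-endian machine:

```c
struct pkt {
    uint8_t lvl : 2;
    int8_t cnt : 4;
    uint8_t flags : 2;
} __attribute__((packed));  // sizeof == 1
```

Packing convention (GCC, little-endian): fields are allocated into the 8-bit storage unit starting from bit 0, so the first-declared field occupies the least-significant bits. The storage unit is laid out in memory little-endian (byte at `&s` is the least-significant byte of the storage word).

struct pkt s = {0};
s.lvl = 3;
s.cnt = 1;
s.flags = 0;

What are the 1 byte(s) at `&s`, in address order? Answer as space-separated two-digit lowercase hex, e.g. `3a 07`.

07

[0+:2] lvl=3 & 0x3 = 0x3; word=0x03
[2+:4] cnt=1 & 0xf = 0x1; word=0x07
[6+:2] flags=0 & 0x3 = 0x0; word=0x07
word = 0x07 → little-endian bytes:
  [0]=0x07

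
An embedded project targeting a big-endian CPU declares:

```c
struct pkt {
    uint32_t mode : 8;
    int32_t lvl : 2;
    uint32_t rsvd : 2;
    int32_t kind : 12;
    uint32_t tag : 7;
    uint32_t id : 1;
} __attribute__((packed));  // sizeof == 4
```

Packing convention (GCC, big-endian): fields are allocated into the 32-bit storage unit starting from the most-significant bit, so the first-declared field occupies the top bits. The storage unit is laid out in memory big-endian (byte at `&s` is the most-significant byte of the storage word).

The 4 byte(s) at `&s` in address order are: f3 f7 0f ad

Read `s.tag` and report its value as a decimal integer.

[0]=0xf3 [1]=0xf7 [2]=0x0f [3]=0xad (big-endian) → word 0xf3f70fad
mode [24+:8] = (word>>24) & 0xff = 243
lvl [22+:2] = (word>>22) & 0x3 = 3
rsvd [20+:2] = (word>>20) & 0x3 = 3
kind [8+:12] = (word>>8) & 0xfff = 1807
tag [1+:7] = (word>>1) & 0x7f = 86  ←
id [0+:1] = (word>>0) & 0x1 = 1

86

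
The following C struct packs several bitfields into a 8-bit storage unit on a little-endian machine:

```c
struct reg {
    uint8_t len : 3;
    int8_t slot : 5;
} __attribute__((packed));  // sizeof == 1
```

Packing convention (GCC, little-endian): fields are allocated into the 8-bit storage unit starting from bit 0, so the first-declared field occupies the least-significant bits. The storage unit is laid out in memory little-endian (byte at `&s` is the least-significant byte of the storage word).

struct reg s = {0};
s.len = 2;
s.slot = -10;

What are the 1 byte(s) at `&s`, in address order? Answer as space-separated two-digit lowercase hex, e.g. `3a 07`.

b2

len:3 = 2 → 0x2 << 0 → word 0x02
slot:5 = -10 → 0x16 << 3 → word 0xb2
word = 0xb2 → little-endian bytes:
  [0]=0xb2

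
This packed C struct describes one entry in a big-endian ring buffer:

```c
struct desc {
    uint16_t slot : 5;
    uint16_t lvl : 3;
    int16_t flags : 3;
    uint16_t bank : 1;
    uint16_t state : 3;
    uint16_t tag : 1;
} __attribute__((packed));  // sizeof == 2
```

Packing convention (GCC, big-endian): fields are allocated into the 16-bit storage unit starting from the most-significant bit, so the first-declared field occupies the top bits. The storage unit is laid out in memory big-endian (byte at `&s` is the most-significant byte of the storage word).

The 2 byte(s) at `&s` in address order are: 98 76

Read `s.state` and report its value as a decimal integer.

[0]=0x98 [1]=0x76 (big-endian) → word 0x9876
slot [11+:5] = (word>>11) & 0x1f = 19
lvl [8+:3] = (word>>8) & 0x7 = 0
flags [5+:3] = (word>>5) & 0x7 = 3
bank [4+:1] = (word>>4) & 0x1 = 1
state [1+:3] = (word>>1) & 0x7 = 3  ←
tag [0+:1] = (word>>0) & 0x1 = 0

3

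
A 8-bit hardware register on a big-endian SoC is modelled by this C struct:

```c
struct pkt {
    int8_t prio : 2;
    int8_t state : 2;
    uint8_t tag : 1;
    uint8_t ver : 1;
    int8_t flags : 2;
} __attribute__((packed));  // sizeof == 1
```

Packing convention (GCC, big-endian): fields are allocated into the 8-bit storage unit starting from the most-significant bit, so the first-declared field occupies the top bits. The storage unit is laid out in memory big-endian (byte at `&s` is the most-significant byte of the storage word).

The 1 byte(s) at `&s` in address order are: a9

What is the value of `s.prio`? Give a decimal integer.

[0]=0xa9 (big-endian) → word 0xa9
prio [6+:2] = (word>>6) & 0x3 = 2  ←
state [4+:2] = (word>>4) & 0x3 = 2
tag [3+:1] = (word>>3) & 0x1 = 1
ver [2+:1] = (word>>2) & 0x1 = 0
flags [0+:2] = (word>>0) & 0x3 = 1
prio signed 2b, MSB=1: 2 - 4 = -2

-2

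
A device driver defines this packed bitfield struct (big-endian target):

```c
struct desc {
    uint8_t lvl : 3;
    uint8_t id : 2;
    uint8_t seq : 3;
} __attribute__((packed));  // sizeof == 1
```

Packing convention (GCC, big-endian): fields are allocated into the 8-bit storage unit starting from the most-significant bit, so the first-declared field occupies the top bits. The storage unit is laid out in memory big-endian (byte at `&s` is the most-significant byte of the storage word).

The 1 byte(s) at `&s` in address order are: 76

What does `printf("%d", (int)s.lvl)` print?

[0]=0x76 (big-endian) → word 0x76
lvl:3 @ bit 5 → (0x76>>5)&0x7 = 0x3  ←
id:2 @ bit 3 → (0x76>>3)&0x3 = 0x2
seq:3 @ bit 0 → (0x76>>0)&0x7 = 0x6

3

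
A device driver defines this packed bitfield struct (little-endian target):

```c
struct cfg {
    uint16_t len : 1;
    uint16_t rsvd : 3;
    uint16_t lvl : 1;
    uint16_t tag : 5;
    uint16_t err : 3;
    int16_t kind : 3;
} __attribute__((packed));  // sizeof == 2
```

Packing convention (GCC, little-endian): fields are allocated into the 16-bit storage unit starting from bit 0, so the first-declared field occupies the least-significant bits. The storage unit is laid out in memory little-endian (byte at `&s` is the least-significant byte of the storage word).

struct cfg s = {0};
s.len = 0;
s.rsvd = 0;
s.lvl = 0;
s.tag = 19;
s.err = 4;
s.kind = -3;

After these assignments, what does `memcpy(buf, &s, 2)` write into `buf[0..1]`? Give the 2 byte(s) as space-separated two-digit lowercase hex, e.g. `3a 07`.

len:1 = 0 → 0x0 << 0 → word 0x0000
rsvd:3 = 0 → 0x0 << 1 → word 0x0000
lvl:1 = 0 → 0x0 << 4 → word 0x0000
tag:5 = 19 → 0x13 << 5 → word 0x0260
err:3 = 4 → 0x4 << 10 → word 0x1260
kind:3 = -3 → 0x5 << 13 → word 0xb260
word = 0xb260 → little-endian bytes:
  [0]=0x60  [1]=0xb2

60 b2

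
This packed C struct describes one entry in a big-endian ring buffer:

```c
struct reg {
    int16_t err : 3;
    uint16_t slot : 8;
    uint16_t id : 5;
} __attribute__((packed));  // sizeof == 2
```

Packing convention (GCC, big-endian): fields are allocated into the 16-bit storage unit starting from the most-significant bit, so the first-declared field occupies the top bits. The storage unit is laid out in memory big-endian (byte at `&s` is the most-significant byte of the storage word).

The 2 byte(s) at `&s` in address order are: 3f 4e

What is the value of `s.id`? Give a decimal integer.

[0]=0x3f [1]=0x4e (big-endian) → word 0x3f4e
err:3 @ bit 13 → (0x3f4e>>13)&0x7 = 0x1
slot:8 @ bit 5 → (0x3f4e>>5)&0xff = 0xfa
id:5 @ bit 0 → (0x3f4e>>0)&0x1f = 0xe  ←

14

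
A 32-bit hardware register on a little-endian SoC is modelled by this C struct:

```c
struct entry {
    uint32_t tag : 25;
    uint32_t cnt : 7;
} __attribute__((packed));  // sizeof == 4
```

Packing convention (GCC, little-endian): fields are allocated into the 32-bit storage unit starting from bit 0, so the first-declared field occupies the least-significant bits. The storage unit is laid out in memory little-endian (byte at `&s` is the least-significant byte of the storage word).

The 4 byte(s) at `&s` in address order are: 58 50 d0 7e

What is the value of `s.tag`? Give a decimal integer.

13652056

[0]=0x58 [1]=0x50 [2]=0xd0 [3]=0x7e (little-endian) → word 0x7ed05058
tag:25 @ bit 0 → (0x7ed05058>>0)&0x1ffffff = 0xd05058  ←
cnt:7 @ bit 25 → (0x7ed05058>>25)&0x7f = 0x3f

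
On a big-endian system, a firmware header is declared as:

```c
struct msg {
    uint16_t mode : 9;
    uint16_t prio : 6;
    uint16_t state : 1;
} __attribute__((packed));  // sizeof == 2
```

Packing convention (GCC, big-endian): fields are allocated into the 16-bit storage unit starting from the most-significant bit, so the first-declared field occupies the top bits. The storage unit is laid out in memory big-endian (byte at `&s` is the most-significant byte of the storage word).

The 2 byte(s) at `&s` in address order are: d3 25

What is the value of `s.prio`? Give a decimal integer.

[0]=0xd3 [1]=0x25 (big-endian) → word 0xd325
mode:9 @ bit 7 → (0xd325>>7)&0x1ff = 0x1a6
prio:6 @ bit 1 → (0xd325>>1)&0x3f = 0x12  ←
state:1 @ bit 0 → (0xd325>>0)&0x1 = 0x1

18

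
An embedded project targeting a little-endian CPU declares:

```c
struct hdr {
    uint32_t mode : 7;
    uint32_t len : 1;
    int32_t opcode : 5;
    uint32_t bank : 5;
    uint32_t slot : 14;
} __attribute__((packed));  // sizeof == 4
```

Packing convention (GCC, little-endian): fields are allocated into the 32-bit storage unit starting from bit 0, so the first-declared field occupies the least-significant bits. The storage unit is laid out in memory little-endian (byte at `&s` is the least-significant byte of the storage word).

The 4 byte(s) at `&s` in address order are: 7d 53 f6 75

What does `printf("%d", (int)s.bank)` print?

18

[0]=0x7d [1]=0x53 [2]=0xf6 [3]=0x75 (little-endian) → word 0x75f6537d
mode:7 @ bit 0 → (0x75f6537d>>0)&0x7f = 0x7d
len:1 @ bit 7 → (0x75f6537d>>7)&0x1 = 0x0
opcode:5 @ bit 8 → (0x75f6537d>>8)&0x1f = 0x13
bank:5 @ bit 13 → (0x75f6537d>>13)&0x1f = 0x12  ←
slot:14 @ bit 18 → (0x75f6537d>>18)&0x3fff = 0x1d7d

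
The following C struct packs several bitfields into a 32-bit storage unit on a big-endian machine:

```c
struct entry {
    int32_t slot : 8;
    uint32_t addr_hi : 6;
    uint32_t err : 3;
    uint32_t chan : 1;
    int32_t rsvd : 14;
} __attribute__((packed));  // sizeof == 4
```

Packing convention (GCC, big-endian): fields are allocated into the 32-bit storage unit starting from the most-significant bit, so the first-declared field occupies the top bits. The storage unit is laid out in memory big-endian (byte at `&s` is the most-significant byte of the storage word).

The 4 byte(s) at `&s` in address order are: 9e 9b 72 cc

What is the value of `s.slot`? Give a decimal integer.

[0]=0x9e [1]=0x9b [2]=0x72 [3]=0xcc (big-endian) → word 0x9e9b72cc
slot:8 @ bit 24 → (0x9e9b72cc>>24)&0xff = 0x9e  ←
addr_hi:6 @ bit 18 → (0x9e9b72cc>>18)&0x3f = 0x26
err:3 @ bit 15 → (0x9e9b72cc>>15)&0x7 = 0x6
chan:1 @ bit 14 → (0x9e9b72cc>>14)&0x1 = 0x1
rsvd:14 @ bit 0 → (0x9e9b72cc>>0)&0x3fff = 0x32cc
slot signed 8b, MSB=1: 158 - 256 = -98

-98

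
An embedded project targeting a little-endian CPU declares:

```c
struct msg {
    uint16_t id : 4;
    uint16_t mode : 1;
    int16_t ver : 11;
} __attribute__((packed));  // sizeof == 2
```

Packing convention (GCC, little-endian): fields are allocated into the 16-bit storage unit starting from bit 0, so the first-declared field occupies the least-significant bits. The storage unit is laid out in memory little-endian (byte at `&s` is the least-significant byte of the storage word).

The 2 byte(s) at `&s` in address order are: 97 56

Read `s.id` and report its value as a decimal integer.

[0]=0x97 [1]=0x56 (little-endian) → word 0x5697
id [0+:4] = (word>>0) & 0xf = 7  ←
mode [4+:1] = (word>>4) & 0x1 = 1
ver [5+:11] = (word>>5) & 0x7ff = 692

7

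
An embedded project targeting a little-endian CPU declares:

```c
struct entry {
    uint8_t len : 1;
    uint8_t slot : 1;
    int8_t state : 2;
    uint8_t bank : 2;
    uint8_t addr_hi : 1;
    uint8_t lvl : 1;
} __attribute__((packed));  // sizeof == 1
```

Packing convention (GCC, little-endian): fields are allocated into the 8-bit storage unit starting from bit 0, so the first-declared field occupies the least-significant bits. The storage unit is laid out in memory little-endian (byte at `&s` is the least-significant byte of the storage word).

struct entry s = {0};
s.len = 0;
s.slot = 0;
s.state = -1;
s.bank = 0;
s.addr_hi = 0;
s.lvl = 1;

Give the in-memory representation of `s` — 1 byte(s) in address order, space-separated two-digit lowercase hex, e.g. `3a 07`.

8c

len:1 = 0 → 0x0 << 0 → word 0x00
slot:1 = 0 → 0x0 << 1 → word 0x00
state:2 = -1 → 0x3 << 2 → word 0x0c
bank:2 = 0 → 0x0 << 4 → word 0x0c
addr_hi:1 = 0 → 0x0 << 6 → word 0x0c
lvl:1 = 1 → 0x1 << 7 → word 0x8c
word = 0x8c → little-endian bytes:
  [0]=0x8c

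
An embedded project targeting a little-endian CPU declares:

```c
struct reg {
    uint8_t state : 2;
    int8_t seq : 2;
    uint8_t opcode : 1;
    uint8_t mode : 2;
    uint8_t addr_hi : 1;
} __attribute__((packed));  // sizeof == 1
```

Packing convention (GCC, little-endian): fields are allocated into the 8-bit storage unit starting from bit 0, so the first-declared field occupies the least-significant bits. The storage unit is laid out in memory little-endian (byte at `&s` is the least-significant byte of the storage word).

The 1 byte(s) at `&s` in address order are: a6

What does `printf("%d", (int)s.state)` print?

[0]=0xa6 (little-endian) → word 0xa6
state [0+:2] = (word>>0) & 0x3 = 2  ←
seq [2+:2] = (word>>2) & 0x3 = 1
opcode [4+:1] = (word>>4) & 0x1 = 0
mode [5+:2] = (word>>5) & 0x3 = 1
addr_hi [7+:1] = (word>>7) & 0x1 = 1

2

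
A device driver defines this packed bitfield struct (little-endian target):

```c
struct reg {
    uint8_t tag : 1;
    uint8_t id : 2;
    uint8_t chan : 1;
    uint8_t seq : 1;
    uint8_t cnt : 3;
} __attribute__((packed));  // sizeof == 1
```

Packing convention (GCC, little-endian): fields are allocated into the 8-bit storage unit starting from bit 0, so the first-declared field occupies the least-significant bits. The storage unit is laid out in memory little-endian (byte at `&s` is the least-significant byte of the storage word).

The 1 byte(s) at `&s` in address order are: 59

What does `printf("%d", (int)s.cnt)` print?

2

[0]=0x59 (little-endian) → word 0x59
tag:1 @ bit 0 → (0x59>>0)&0x1 = 0x1
id:2 @ bit 1 → (0x59>>1)&0x3 = 0x0
chan:1 @ bit 3 → (0x59>>3)&0x1 = 0x1
seq:1 @ bit 4 → (0x59>>4)&0x1 = 0x1
cnt:3 @ bit 5 → (0x59>>5)&0x7 = 0x2  ←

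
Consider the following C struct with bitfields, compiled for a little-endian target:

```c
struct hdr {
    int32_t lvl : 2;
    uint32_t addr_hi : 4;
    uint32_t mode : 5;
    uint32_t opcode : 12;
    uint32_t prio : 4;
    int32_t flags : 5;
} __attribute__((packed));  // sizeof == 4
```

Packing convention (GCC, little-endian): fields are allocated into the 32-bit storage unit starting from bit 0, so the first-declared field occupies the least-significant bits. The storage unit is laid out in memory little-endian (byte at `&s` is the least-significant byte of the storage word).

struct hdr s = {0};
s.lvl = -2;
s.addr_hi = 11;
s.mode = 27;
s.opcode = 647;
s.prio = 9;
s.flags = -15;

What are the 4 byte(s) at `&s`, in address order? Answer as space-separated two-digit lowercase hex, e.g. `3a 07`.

lvl (2b) val=-2 bits=0x2 at bit 0: 0x00000002
addr_hi (4b) val=11 bits=0xb at bit 2: 0x0000002e
mode (5b) val=27 bits=0x1b at bit 6: 0x000006ee
opcode (12b) val=647 bits=0x287 at bit 11: 0x00143eee
prio (4b) val=9 bits=0x9 at bit 23: 0x04943eee
flags (5b) val=-15 bits=0x11 at bit 27: 0x8c943eee
word = 0x8c943eee → little-endian bytes:
  [0]=0xee  [1]=0x3e  [2]=0x94  [3]=0x8c

ee 3e 94 8c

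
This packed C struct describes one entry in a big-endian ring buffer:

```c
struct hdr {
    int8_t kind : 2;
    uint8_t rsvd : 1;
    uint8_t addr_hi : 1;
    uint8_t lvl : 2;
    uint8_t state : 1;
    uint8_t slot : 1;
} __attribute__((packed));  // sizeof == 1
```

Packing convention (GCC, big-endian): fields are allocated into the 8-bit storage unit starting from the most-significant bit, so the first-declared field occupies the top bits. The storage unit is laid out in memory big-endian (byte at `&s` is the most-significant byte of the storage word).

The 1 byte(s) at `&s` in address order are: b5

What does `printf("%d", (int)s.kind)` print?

[0]=0xb5 (big-endian) → word 0xb5
kind:2 @ bit 6 → (0xb5>>6)&0x3 = 0x2  ←
rsvd:1 @ bit 5 → (0xb5>>5)&0x1 = 0x1
addr_hi:1 @ bit 4 → (0xb5>>4)&0x1 = 0x1
lvl:2 @ bit 2 → (0xb5>>2)&0x3 = 0x1
state:1 @ bit 1 → (0xb5>>1)&0x1 = 0x0
slot:1 @ bit 0 → (0xb5>>0)&0x1 = 0x1
kind signed 2b, MSB=1: 2 - 4 = -2

-2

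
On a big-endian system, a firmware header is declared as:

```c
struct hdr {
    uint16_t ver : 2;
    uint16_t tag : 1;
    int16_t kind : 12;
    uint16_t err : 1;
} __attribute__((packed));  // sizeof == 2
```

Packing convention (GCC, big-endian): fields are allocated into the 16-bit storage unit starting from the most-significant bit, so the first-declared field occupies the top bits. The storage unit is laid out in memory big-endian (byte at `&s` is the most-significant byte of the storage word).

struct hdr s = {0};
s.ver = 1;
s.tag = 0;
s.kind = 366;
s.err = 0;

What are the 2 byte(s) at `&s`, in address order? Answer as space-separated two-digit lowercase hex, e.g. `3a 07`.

ver:2 = 1 → 0x1 << 14 → word 0x4000
tag:1 = 0 → 0x0 << 13 → word 0x4000
kind:12 = 366 → 0x16e << 1 → word 0x42dc
err:1 = 0 → 0x0 << 0 → word 0x42dc
word = 0x42dc → big-endian bytes:
  [0]=0x42  [1]=0xdc

42 dc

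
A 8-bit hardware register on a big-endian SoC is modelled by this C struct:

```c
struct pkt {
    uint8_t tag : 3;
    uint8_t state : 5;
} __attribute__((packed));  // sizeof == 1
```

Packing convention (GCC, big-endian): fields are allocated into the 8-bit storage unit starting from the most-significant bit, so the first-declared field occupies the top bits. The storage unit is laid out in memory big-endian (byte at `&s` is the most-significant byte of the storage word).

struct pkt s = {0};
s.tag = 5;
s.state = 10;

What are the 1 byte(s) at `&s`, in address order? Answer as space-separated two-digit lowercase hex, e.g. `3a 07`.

tag:3 = 5 → 0x5 << 5 → word 0xa0
state:5 = 10 → 0xa << 0 → word 0xaa
word = 0xaa → big-endian bytes:
  [0]=0xaa

aa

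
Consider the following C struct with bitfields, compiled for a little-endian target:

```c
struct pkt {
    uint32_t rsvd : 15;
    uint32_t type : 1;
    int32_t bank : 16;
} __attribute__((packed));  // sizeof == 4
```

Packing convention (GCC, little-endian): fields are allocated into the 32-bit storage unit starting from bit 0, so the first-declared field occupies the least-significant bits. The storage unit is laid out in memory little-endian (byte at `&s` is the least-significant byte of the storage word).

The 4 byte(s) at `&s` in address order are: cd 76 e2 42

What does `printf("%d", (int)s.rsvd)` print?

[0]=0xcd [1]=0x76 [2]=0xe2 [3]=0x42 (little-endian) → word 0x42e276cd
rsvd:15 @ bit 0 → (0x42e276cd>>0)&0x7fff = 0x76cd  ←
type:1 @ bit 15 → (0x42e276cd>>15)&0x1 = 0x0
bank:16 @ bit 16 → (0x42e276cd>>16)&0xffff = 0x42e2

30413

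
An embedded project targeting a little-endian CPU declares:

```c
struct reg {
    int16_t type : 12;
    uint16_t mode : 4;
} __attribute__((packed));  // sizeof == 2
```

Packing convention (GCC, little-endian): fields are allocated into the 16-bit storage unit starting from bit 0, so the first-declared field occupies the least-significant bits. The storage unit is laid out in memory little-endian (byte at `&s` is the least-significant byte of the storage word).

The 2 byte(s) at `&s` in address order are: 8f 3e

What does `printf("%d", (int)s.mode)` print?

3

[0]=0x8f [1]=0x3e (little-endian) → word 0x3e8f
type:12 @ bit 0 → (0x3e8f>>0)&0xfff = 0xe8f
mode:4 @ bit 12 → (0x3e8f>>12)&0xf = 0x3  ←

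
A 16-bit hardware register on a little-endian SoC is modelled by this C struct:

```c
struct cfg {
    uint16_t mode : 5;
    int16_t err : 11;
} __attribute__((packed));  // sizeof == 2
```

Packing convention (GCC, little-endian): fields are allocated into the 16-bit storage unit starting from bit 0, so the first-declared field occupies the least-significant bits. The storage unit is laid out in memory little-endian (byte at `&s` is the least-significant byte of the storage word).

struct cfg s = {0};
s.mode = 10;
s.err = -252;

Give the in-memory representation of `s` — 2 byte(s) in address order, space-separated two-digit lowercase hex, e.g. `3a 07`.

8a e0

mode (5b) val=10 bits=0xa at bit 0: 0x000a
err (11b) val=-252 bits=0x704 at bit 5: 0xe08a
word = 0xe08a → little-endian bytes:
  [0]=0x8a  [1]=0xe0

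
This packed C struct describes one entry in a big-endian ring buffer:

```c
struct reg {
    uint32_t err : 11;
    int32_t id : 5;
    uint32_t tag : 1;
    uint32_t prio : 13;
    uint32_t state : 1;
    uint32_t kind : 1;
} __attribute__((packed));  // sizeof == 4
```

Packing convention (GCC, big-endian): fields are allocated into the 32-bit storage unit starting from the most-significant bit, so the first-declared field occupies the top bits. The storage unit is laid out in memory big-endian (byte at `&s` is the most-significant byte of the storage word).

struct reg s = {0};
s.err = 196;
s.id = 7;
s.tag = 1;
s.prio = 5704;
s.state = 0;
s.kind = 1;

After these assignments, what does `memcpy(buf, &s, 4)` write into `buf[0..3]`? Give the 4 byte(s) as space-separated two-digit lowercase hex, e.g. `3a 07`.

[21+:11] err=196 & 0x7ff = 0xc4; word=0x18800000
[16+:5] id=7 & 0x1f = 0x7; word=0x18870000
[15+:1] tag=1 & 0x1 = 0x1; word=0x18878000
[2+:13] prio=5704 & 0x1fff = 0x1648; word=0x1887d920
[1+:1] state=0 & 0x1 = 0x0; word=0x1887d920
[0+:1] kind=1 & 0x1 = 0x1; word=0x1887d921
word = 0x1887d921 → big-endian bytes:
  [0]=0x18  [1]=0x87  [2]=0xd9  [3]=0x21

18 87 d9 21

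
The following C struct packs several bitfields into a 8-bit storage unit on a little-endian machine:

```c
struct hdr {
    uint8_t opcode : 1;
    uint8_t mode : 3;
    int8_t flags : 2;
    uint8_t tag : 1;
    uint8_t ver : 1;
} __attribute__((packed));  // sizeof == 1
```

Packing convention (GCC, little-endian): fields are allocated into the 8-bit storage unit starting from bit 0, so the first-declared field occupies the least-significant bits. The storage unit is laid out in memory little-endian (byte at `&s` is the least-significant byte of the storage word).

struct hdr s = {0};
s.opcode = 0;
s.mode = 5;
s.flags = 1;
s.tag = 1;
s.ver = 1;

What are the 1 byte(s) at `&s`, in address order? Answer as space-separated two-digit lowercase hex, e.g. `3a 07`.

opcode:1 = 0 → 0x0 << 0 → word 0x00
mode:3 = 5 → 0x5 << 1 → word 0x0a
flags:2 = 1 → 0x1 << 4 → word 0x1a
tag:1 = 1 → 0x1 << 6 → word 0x5a
ver:1 = 1 → 0x1 << 7 → word 0xda
word = 0xda → little-endian bytes:
  [0]=0xda

da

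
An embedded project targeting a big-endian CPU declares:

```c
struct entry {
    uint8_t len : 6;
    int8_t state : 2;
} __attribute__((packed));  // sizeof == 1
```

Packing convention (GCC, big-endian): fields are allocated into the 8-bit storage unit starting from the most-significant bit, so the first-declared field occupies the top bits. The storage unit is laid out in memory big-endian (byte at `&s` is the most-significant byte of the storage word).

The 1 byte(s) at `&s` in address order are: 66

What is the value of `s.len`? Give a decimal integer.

25

[0]=0x66 (big-endian) → word 0x66
len [2+:6] = (word>>2) & 0x3f = 25  ←
state [0+:2] = (word>>0) & 0x3 = 2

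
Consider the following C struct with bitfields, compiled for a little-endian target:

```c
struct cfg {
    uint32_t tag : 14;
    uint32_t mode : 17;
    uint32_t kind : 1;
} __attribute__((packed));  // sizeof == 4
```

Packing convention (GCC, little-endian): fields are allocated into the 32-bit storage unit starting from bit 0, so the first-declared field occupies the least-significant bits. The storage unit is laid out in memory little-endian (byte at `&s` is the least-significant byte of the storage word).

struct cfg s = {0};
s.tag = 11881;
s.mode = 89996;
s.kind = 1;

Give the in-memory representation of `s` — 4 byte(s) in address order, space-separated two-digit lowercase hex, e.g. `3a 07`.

tag:14 = 11881 → 0x2e69 << 0 → word 0x00002e69
mode:17 = 89996 → 0x15f8c << 14 → word 0x57e32e69
kind:1 = 1 → 0x1 << 31 → word 0xd7e32e69
word = 0xd7e32e69 → little-endian bytes:
  [0]=0x69  [1]=0x2e  [2]=0xe3  [3]=0xd7

69 2e e3 d7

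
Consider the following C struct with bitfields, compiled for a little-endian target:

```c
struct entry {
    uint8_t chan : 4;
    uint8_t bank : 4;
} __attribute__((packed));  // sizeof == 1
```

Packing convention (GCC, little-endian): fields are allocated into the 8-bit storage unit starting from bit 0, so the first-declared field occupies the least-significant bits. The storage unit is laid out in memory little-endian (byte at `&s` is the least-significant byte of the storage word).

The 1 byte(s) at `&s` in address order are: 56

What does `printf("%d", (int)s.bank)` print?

5

[0]=0x56 (little-endian) → word 0x56
chan:4 @ bit 0 → (0x56>>0)&0xf = 0x6
bank:4 @ bit 4 → (0x56>>4)&0xf = 0x5  ←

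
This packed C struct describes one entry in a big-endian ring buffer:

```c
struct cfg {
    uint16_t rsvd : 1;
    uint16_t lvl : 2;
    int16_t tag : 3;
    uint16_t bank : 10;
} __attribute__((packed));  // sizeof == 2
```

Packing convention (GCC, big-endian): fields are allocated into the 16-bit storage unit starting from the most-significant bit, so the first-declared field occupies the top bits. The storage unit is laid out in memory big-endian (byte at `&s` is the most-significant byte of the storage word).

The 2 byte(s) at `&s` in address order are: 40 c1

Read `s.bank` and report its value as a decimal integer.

193

[0]=0x40 [1]=0xc1 (big-endian) → word 0x40c1
rsvd [15+:1] = (word>>15) & 0x1 = 0
lvl [13+:2] = (word>>13) & 0x3 = 2
tag [10+:3] = (word>>10) & 0x7 = 0
bank [0+:10] = (word>>0) & 0x3ff = 193  ←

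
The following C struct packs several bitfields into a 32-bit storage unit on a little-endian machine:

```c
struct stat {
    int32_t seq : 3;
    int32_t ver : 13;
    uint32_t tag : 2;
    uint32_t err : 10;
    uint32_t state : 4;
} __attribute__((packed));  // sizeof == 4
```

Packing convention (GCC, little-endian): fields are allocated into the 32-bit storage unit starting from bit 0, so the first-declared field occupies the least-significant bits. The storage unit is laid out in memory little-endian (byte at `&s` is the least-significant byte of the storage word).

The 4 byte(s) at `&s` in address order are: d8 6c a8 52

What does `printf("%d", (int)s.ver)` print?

[0]=0xd8 [1]=0x6c [2]=0xa8 [3]=0x52 (little-endian) → word 0x52a86cd8
seq:3 @ bit 0 → (0x52a86cd8>>0)&0x7 = 0x0
ver:13 @ bit 3 → (0x52a86cd8>>3)&0x1fff = 0xd9b  ←
tag:2 @ bit 16 → (0x52a86cd8>>16)&0x3 = 0x0
err:10 @ bit 18 → (0x52a86cd8>>18)&0x3ff = 0xaa
state:4 @ bit 28 → (0x52a86cd8>>28)&0xf = 0x5
ver signed 13b, MSB=0: value = 3483

3483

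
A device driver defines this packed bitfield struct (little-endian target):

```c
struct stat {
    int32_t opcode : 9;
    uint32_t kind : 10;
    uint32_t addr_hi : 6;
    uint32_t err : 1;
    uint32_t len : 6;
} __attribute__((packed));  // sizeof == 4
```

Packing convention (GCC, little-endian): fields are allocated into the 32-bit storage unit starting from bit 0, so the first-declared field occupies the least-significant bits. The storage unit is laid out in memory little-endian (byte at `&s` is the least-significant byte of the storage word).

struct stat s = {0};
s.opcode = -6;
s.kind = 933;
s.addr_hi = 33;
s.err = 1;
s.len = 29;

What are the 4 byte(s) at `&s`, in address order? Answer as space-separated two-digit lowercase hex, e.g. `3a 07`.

fa 4b 0f 77

opcode (9b) val=-6 bits=0x1fa at bit 0: 0x000001fa
kind (10b) val=933 bits=0x3a5 at bit 9: 0x00074bfa
addr_hi (6b) val=33 bits=0x21 at bit 19: 0x010f4bfa
err (1b) val=1 bits=0x1 at bit 25: 0x030f4bfa
len (6b) val=29 bits=0x1d at bit 26: 0x770f4bfa
word = 0x770f4bfa → little-endian bytes:
  [0]=0xfa  [1]=0x4b  [2]=0x0f  [3]=0x77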